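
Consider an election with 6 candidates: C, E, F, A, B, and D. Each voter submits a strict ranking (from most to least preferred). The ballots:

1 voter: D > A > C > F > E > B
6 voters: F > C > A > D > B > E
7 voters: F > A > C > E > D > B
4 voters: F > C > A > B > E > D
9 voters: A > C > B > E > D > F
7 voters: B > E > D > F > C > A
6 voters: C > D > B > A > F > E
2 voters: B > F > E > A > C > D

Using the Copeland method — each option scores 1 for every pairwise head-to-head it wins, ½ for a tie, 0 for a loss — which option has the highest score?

C: beats E, A, B, and D; loses to F → score 4.
E: beats D; loses to C, F, A, and B → score 1.
F: beats C, E, and A; loses to B and D → score 3.
A: beats E, B, and D; loses to C and F → score 3.
B: beats E, F, and D; loses to C and A → score 3.
D: beats F; loses to C, E, A, and B → score 1.
C has the best pairwise record.

C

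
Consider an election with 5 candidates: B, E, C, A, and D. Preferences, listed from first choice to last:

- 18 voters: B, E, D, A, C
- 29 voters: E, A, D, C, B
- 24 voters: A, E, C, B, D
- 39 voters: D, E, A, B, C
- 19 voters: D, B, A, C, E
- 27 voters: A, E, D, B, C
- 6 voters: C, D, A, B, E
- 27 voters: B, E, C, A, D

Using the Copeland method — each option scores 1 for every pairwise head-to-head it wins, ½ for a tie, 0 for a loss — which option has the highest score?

E

B: beats C; loses to E, A, and D → score 1.
E: beats B, C, A, and D → score 4.
C: loses to B, E, A, and D → score 0.
A: beats B, C, and D; loses to E → score 3.
D: beats B and C; loses to E and A → score 2.
E has the best pairwise record.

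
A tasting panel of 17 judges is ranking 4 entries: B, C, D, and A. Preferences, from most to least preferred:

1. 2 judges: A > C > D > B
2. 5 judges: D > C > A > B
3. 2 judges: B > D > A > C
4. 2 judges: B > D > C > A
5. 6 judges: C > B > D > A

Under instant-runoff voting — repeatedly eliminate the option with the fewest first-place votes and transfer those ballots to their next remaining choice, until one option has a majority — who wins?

Round 1: B 4, C 6, D 5, A 2. Eliminate A.
Round 2: B 4, C 8, D 5. Eliminate B.
Round 3: C 8, D 9. D has a majority.

D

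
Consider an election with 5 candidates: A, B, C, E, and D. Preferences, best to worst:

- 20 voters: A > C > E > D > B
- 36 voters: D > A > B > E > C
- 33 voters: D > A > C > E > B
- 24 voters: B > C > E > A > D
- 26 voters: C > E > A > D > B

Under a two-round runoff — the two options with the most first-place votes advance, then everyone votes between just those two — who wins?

C

Round 1 first-place votes: A 20, B 24, C 26, E 0, D 69.
D and C advance.
Runoff: D is preferred to C by 69 voters; C by 70.
C wins the runoff.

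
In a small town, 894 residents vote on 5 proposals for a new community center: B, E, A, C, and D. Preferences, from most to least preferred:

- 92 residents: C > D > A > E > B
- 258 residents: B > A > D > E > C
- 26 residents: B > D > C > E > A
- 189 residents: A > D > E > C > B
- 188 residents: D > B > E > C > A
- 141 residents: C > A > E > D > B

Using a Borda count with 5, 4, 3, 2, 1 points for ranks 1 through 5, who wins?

D

B: 92·1 + 258·5 + 26·5 + 189·1 + 188·4 + 141·1 = 2594
E: 92·2 + 258·2 + 26·2 + 189·3 + 188·3 + 141·3 = 2306
A: 92·3 + 258·4 + 26·1 + 189·5 + 188·1 + 141·4 = 3031
C: 92·5 + 258·1 + 26·3 + 189·2 + 188·2 + 141·5 = 2255
D: 92·4 + 258·3 + 26·4 + 189·4 + 188·5 + 141·2 = 3224
D has the highest Borda score (3224).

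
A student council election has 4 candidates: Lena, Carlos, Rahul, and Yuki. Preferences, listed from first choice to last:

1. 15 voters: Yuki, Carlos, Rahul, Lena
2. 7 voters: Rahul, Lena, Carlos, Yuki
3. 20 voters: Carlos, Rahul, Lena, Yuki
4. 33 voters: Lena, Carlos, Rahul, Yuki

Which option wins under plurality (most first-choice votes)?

First-place votes: Lena 33, Carlos 20, Rahul 7, Yuki 15.
Lena has the most first-place votes.

Lena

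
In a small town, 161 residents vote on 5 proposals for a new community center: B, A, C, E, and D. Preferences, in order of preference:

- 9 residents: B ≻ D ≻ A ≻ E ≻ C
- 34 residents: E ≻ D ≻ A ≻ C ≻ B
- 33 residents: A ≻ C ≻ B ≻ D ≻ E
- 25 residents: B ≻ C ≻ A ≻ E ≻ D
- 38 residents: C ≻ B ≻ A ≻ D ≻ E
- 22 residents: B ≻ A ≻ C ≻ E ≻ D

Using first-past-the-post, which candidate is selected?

First-place votes: B 56, A 33, C 38, E 34, D 0.
B has the most first-place votes.

B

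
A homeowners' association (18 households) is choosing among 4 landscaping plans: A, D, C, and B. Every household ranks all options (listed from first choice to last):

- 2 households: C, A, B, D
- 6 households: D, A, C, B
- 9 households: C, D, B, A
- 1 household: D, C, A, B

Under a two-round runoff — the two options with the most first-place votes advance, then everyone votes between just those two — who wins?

C

Round 1 first-place votes: A 0, D 7, C 11, B 0.
C and D advance.
Runoff: C is preferred to D by 11 voters; D by 7.
C wins the runoff.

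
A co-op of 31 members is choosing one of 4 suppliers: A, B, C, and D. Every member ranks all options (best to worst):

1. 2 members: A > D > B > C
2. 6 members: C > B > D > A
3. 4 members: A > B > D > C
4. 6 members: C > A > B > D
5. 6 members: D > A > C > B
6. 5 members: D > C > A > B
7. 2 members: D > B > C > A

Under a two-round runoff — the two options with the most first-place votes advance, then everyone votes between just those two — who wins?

D

Round 1 first-place votes: A 6, B 0, C 12, D 13.
D and C advance.
Runoff: D is preferred to C by 19 voters; C by 12.
D wins the runoff.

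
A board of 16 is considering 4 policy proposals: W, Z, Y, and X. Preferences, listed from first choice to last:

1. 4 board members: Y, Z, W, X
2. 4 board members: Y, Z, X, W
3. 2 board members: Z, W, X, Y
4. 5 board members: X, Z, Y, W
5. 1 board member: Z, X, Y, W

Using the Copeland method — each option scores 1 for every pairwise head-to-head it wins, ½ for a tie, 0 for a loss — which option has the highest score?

W: loses to Z, Y, and X → score 0.
Z: beats W and X; ties Y → score 2.5.
Y: beats W; ties Z and X → score 2.
X: beats W; ties Y; loses to Z → score 1.5.
Z has the best pairwise record.

Z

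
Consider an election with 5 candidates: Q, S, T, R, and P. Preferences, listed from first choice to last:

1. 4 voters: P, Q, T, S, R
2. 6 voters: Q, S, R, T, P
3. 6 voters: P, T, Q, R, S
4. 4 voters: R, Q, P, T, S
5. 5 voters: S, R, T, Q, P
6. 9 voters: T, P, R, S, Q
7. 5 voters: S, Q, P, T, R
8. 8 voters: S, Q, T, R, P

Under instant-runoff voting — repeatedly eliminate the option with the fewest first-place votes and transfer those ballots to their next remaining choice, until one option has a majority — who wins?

S

Round 1: Q 6, S 18, T 9, R 4, P 10. Eliminate R.
Round 2: Q 10, S 18, T 9, P 10. Eliminate T.
Round 3: Q 10, S 18, P 19. Eliminate Q.
Round 4: S 24, P 23. S has a majority.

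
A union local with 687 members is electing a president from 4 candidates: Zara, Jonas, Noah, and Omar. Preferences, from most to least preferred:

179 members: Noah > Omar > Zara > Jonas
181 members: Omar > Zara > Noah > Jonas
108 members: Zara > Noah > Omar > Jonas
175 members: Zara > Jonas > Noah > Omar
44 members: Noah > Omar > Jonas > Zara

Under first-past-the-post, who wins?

Zara

First-place votes: Zara 283, Jonas 0, Noah 223, Omar 181.
Zara has the most first-place votes.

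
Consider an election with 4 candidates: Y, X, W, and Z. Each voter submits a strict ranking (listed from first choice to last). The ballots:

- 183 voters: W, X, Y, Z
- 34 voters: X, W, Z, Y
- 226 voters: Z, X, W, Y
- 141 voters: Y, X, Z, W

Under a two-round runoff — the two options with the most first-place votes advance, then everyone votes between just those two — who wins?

Z

Round 1 first-place votes: Y 141, X 34, W 183, Z 226.
Z and W advance.
Runoff: Z is preferred to W by 367 voters; W by 217.
Z wins the runoff.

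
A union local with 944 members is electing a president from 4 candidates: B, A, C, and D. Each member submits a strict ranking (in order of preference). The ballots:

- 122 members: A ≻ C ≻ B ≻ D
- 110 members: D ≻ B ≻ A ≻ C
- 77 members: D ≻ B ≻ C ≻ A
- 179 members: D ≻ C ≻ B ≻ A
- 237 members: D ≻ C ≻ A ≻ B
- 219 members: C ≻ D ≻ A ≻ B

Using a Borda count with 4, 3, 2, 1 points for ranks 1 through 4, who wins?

D

B: 122·2 + 110·3 + 77·3 + 179·2 + 237·1 + 219·1 = 1619
A: 122·4 + 110·2 + 77·1 + 179·1 + 237·2 + 219·2 = 1876
C: 122·3 + 110·1 + 77·2 + 179·3 + 237·3 + 219·4 = 2754
D: 122·1 + 110·4 + 77·4 + 179·4 + 237·4 + 219·3 = 3191
D has the highest Borda score (3191).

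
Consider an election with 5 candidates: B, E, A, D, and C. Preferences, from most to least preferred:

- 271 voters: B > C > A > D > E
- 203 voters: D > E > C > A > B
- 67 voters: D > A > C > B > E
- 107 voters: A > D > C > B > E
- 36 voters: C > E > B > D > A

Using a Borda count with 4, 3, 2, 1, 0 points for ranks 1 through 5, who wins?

C

B: 271·4 + 203·0 + 67·1 + 107·1 + 36·2 = 1330
E: 271·0 + 203·3 + 67·0 + 107·0 + 36·3 = 717
A: 271·2 + 203·1 + 67·3 + 107·4 + 36·0 = 1374
D: 271·1 + 203·4 + 67·4 + 107·3 + 36·1 = 1708
C: 271·3 + 203·2 + 67·2 + 107·2 + 36·4 = 1711
C has the highest Borda score (1711).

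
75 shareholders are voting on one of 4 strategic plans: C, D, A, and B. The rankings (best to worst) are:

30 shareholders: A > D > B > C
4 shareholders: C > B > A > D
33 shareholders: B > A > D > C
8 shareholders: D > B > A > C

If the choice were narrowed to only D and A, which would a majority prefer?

A

Voters preferring D to A: 8; preferring A to D: 67.
A wins the head-to-head.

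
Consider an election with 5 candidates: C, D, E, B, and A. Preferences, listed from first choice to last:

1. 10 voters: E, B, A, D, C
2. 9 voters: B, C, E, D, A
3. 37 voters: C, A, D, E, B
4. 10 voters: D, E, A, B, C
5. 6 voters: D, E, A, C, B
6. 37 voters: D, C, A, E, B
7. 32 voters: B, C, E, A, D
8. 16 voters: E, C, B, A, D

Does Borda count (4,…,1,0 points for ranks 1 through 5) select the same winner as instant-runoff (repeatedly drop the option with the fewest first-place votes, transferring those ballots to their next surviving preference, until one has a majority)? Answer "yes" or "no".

Borda — scores: C 436, D 305, E 308, B 236, A 285. Winner: C.
Instant-runoff — R1 C 37, D 53, E 26, B 41, A 0 (A out); R2 C 37, D 53, E 26, B 41 (E out); R3 C 53, D 53, B 51 (B out); R4 C 94, D 63 (C winner). Winner: C.
The two methods agree.

yes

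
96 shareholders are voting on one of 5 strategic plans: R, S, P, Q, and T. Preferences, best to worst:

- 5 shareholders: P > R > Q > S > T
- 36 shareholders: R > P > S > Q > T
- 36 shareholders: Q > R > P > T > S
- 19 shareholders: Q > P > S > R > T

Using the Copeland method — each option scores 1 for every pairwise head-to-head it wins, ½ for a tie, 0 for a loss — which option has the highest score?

Q

R: beats S, P, and T; loses to Q → score 3.
S: beats T; loses to R, P, and Q → score 1.
P: beats S and T; loses to R and Q → score 2.
Q: beats R, S, P, and T → score 4.
T: loses to R, S, P, and Q → score 0.
Q has the best pairwise record.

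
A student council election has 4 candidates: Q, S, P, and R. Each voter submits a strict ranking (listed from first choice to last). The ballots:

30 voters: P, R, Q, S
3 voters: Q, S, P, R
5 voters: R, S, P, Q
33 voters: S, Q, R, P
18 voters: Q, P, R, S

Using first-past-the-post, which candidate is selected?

First-place votes: Q 21, S 33, P 30, R 5.
S has the most first-place votes.

S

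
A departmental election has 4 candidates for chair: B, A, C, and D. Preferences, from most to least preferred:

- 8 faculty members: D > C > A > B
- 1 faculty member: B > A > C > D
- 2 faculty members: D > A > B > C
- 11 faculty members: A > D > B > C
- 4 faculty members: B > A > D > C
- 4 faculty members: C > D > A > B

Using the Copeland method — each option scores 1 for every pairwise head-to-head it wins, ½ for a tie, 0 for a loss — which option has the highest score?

B: beats C; loses to A and D → score 1.
A: beats B, C, and D → score 3.
C: loses to B, A, and D → score 0.
D: beats B and C; loses to A → score 2.
A has the best pairwise record.

A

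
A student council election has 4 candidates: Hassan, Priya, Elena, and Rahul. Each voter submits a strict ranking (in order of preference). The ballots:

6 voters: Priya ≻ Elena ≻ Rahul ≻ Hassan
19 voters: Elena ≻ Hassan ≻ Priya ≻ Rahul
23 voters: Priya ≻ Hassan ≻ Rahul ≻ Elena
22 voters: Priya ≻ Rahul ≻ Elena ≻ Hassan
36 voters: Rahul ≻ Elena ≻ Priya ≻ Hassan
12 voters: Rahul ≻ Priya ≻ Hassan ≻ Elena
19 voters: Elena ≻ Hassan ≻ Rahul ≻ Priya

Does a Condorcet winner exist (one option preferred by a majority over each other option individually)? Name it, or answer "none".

none

Checking pairwise contests:
Priya beats Hassan 99–38.
Elena beats Priya 74–63.
Rahul beats Elena 93–44.
Priya beats Rahul 70–67.
Every option loses at least one head-to-head, so there is no Condorcet winner.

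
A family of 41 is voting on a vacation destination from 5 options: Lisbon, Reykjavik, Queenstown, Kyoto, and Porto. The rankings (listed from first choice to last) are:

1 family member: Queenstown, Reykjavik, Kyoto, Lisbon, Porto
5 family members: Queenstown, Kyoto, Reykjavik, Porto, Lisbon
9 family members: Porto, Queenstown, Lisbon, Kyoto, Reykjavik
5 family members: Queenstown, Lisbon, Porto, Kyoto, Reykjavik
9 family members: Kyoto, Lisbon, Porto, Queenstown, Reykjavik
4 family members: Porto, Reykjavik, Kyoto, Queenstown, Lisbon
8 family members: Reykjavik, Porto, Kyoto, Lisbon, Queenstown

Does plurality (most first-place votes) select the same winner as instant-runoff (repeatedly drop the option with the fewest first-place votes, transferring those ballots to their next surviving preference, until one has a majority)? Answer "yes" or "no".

Plurality — first-place votes: Lisbon 0, Reykjavik 8, Queenstown 11, Kyoto 9, Porto 13. Winner: Porto.
Instant-runoff — R1 Lisbon 0, Reykjavik 8, Queenstown 11, Kyoto 9, Porto 13 (Lisbon out); R2 Reykjavik 8, Queenstown 11, Kyoto 9, Porto 13 (Reykjavik out); R3 Queenstown 11, Kyoto 9, Porto 21 (Porto winner). Winner: Porto.
The two methods agree.

yes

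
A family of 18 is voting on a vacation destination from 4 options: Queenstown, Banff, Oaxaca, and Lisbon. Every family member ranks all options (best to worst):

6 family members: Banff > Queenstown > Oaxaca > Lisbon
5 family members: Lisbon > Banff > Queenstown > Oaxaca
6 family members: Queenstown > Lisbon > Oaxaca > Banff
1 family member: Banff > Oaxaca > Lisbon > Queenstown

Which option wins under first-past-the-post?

Banff

First-place votes: Queenstown 6, Banff 7, Oaxaca 0, Lisbon 5.
Banff has the most first-place votes.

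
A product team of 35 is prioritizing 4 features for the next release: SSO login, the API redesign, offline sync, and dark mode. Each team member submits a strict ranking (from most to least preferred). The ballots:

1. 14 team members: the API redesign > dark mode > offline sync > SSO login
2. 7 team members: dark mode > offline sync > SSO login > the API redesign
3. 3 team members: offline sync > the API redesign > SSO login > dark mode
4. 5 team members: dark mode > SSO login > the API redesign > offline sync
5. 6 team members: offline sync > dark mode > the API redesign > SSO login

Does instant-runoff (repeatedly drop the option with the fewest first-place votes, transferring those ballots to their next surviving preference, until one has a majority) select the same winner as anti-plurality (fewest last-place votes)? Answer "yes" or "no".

yes

Instant-runoff — R1 SSO login 0, the API redesign 14, offline sync 9, dark mode 12 (SSO login out); R2 the API redesign 14, offline sync 9, dark mode 12 (offline sync out); R3 the API redesign 17, dark mode 18 (dark mode winner). Winner: dark mode.
Anti-plurality — last-place votes: SSO login 20, the API redesign 7, offline sync 5, dark mode 3. Winner: dark mode.
The two methods agree.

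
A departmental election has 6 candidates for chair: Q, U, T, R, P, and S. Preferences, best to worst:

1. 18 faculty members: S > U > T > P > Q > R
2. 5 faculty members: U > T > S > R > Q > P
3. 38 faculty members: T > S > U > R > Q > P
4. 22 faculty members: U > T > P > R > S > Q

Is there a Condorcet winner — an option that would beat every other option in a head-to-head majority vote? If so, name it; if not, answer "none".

none

Checking pairwise contests:
U beats Q 83–0.
S beats U 56–27.
U beats T 45–38.
U beats R 83–0.
Q beats P 43–40.
T beats S 65–18.
Every option loses at least one head-to-head, so there is no Condorcet winner.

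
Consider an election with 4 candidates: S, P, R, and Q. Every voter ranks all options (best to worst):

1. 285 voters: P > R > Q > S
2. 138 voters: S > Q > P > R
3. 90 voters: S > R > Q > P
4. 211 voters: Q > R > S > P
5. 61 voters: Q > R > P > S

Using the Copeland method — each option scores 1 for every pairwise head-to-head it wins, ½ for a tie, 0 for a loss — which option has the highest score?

Q

S: beats P; loses to R and Q → score 1.
P: beats R; loses to S and Q → score 1.
R: beats S; loses to P and Q → score 1.
Q: beats S, P, and R → score 3.
Q has the best pairwise record.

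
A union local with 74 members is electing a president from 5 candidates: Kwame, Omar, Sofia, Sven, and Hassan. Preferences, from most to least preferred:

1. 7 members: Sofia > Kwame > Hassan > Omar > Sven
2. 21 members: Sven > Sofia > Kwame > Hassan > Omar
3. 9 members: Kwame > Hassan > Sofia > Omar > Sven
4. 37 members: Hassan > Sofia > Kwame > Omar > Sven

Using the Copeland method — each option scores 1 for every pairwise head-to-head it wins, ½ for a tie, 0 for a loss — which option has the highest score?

Hassan

Kwame: beats Omar and Sven; ties Hassan; loses to Sofia → score 2.5.
Omar: beats Sven; loses to Kwame, Sofia, and Hassan → score 1.
Sofia: beats Kwame, Omar, and Sven; loses to Hassan → score 3.
Sven: loses to Kwame, Omar, Sofia, and Hassan → score 0.
Hassan: beats Omar, Sofia, and Sven; ties Kwame → score 3.5.
Hassan has the best pairwise record.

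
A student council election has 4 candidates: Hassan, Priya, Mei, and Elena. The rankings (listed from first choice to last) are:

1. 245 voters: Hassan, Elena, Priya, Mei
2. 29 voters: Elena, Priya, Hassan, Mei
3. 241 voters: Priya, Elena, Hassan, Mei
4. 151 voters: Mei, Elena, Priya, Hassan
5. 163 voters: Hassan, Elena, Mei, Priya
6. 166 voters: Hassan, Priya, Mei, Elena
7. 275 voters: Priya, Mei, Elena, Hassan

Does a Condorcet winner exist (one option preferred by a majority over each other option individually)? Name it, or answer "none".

Priya vs Hassan: 696–574 for Priya.
Priya vs Mei: 956–314 for Priya.
Priya vs Elena: 682–588 for Priya.
Priya beats every other option head-to-head.

Priya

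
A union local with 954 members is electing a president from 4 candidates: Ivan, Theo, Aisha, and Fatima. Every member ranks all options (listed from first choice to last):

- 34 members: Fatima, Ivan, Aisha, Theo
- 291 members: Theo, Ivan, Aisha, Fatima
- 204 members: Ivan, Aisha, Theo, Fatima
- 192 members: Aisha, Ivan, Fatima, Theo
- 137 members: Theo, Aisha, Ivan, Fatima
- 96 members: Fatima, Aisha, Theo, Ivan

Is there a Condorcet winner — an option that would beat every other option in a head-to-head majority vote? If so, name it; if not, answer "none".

Checking pairwise contests:
Theo beats Ivan 524–430.
Aisha beats Theo 526–428.
Ivan beats Aisha 529–425.
Ivan beats Fatima 824–130.
Every option loses at least one head-to-head, so there is no Condorcet winner.

none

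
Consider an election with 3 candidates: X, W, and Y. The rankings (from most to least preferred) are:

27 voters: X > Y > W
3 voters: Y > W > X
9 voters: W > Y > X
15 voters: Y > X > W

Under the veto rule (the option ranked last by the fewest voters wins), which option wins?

Last-place votes: X 12, W 42, Y 0.
Y is ranked last by the fewest voters, so Y wins.

Y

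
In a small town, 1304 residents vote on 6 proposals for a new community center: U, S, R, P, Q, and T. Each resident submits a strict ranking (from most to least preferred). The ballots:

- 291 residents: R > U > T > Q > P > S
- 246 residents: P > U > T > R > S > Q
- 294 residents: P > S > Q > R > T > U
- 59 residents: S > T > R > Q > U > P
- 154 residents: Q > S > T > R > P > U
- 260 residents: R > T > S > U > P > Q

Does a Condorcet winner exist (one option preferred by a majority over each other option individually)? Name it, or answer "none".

R

R vs U: 1058–246 for R.
R vs S: 797–507 for R.
R vs P: 764–540 for R.
R vs Q: 856–448 for R.
R vs T: 845–459 for R.
R beats every other option head-to-head.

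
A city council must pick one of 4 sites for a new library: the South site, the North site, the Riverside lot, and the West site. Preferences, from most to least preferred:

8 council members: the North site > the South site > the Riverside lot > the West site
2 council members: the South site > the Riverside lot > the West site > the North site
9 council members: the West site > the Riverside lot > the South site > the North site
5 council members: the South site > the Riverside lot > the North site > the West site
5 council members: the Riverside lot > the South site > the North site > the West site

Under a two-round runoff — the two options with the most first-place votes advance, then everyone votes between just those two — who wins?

Round 1 first-place votes: the South site 7, the North site 8, the Riverside lot 5, the West site 9.
the West site and the North site advance.
Runoff: the West site is preferred to the North site by 11 voters; the North site by 18.
the North site wins the runoff.

the North site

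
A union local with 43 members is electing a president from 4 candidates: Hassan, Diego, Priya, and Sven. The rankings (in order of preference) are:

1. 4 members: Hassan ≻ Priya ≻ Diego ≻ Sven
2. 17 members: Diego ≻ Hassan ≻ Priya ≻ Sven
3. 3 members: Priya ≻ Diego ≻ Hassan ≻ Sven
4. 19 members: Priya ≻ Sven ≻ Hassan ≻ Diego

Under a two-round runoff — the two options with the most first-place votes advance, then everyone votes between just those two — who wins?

Priya

Round 1 first-place votes: Hassan 4, Diego 17, Priya 22, Sven 0.
Priya and Diego advance.
Runoff: Priya is preferred to Diego by 26 voters; Diego by 17.
Priya wins the runoff.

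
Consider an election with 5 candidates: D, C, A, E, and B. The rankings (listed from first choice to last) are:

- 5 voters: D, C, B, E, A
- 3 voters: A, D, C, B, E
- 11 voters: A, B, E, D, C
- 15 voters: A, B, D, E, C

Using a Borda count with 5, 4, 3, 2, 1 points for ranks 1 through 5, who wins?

A

D: 5·5 + 3·4 + 11·2 + 15·3 = 104
C: 5·4 + 3·3 + 11·1 + 15·1 = 55
A: 5·1 + 3·5 + 11·5 + 15·5 = 150
E: 5·2 + 3·1 + 11·3 + 15·2 = 76
B: 5·3 + 3·2 + 11·4 + 15·4 = 125
A has the highest Borda score (150).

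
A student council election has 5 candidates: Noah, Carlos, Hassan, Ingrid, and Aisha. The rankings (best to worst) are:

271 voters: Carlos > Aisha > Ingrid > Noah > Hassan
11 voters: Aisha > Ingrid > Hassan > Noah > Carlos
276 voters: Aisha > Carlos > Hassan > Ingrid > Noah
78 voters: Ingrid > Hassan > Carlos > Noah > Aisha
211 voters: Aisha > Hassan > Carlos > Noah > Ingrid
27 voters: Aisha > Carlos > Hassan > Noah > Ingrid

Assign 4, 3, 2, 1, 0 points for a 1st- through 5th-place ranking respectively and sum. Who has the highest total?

Aisha

Noah: 271·1 + 11·1 + 276·0 + 78·1 + 211·1 + 27·1 = 598
Carlos: 271·4 + 11·0 + 276·3 + 78·2 + 211·2 + 27·3 = 2571
Hassan: 271·0 + 11·2 + 276·2 + 78·3 + 211·3 + 27·2 = 1495
Ingrid: 271·2 + 11·3 + 276·1 + 78·4 + 211·0 + 27·0 = 1163
Aisha: 271·3 + 11·4 + 276·4 + 78·0 + 211·4 + 27·4 = 2913
Aisha has the highest Borda score (2913).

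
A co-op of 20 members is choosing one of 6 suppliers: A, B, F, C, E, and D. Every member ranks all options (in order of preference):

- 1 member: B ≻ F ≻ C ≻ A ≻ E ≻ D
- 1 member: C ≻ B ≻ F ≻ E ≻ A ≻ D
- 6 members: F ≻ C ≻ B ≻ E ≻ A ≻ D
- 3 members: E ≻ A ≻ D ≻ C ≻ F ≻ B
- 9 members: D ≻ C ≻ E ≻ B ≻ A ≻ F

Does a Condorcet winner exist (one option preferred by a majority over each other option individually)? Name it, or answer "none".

none

Checking pairwise contests:
B beats A 17–3.
C beats B 19–1.
A beats F 12–8.
D beats C 12–8.
C beats E 17–3.
A beats D 11–9.
Every option loses at least one head-to-head, so there is no Condorcet winner.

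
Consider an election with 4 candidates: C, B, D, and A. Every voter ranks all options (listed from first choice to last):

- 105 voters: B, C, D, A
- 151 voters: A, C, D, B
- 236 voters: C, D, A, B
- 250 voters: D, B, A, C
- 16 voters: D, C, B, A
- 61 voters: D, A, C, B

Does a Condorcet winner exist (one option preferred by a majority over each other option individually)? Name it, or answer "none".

Checking pairwise contests:
A beats C 462–357.
C beats B 464–355.
C beats D 492–327.
D beats A 668–151.
Every option loses at least one head-to-head, so there is no Condorcet winner.

none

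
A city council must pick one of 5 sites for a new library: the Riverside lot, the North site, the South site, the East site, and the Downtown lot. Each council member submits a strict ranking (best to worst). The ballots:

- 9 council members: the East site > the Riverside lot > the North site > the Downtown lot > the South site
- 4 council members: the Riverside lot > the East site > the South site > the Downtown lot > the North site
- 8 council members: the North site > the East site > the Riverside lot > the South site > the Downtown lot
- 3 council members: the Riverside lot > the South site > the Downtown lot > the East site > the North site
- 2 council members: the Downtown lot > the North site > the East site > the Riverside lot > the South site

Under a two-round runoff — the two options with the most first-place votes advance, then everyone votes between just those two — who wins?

Round 1 first-place votes: the Riverside lot 7, the North site 8, the South site 0, the East site 9, the Downtown lot 2.
the East site and the North site advance.
Runoff: the East site is preferred to the North site by 16 voters; the North site by 10.
the East site wins the runoff.

the East site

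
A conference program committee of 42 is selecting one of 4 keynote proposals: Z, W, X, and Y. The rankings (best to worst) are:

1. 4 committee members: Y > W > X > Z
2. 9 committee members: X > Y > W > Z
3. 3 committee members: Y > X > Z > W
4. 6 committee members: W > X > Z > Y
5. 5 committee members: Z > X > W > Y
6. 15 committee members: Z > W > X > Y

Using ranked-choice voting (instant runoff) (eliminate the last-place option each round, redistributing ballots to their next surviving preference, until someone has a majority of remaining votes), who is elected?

Round 1: Z 20, W 6, X 9, Y 7. Eliminate W.
Round 2: Z 20, X 15, Y 7. Eliminate Y.
Round 3: Z 20, X 22. X has a majority.

X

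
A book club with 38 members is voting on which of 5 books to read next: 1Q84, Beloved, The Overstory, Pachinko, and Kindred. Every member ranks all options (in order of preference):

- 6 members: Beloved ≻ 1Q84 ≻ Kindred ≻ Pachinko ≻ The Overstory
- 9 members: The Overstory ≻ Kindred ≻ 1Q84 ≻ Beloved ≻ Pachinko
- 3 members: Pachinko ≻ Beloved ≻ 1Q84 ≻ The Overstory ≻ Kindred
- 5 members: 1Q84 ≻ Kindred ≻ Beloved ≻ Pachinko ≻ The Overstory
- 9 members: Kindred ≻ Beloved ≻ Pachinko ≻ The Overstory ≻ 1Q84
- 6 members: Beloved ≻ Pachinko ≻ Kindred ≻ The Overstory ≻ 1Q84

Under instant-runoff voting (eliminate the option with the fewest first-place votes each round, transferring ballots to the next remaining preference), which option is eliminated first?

Pachinko

Round 1: 1Q84 5, Beloved 12, The Overstory 9, Pachinko 3, Kindred 9. Eliminate Pachinko.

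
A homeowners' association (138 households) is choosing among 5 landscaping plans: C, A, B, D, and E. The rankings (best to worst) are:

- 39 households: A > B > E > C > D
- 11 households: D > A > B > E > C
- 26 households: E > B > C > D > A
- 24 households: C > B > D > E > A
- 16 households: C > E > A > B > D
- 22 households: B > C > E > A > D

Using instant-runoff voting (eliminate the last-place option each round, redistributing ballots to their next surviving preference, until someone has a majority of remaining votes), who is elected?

Round 1: C 40, A 39, B 22, D 11, E 26. Eliminate D.
Round 2: C 40, A 50, B 22, E 26. Eliminate B.
Round 3: C 62, A 50, E 26. Eliminate E.
Round 4: C 88, A 50. C has a majority.

C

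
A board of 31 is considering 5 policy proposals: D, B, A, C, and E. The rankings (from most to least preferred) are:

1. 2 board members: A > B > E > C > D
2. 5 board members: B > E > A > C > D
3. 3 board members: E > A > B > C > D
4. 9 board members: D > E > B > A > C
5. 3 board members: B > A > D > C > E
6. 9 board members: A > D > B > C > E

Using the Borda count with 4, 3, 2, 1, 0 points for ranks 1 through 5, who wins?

D: 2·0 + 5·0 + 3·0 + 9·4 + 3·2 + 9·3 = 69
B: 2·3 + 5·4 + 3·2 + 9·2 + 3·4 + 9·2 = 80
A: 2·4 + 5·2 + 3·3 + 9·1 + 3·3 + 9·4 = 81
C: 2·1 + 5·1 + 3·1 + 9·0 + 3·1 + 9·1 = 22
E: 2·2 + 5·3 + 3·4 + 9·3 + 3·0 + 9·0 = 58
A has the highest Borda score (81).

A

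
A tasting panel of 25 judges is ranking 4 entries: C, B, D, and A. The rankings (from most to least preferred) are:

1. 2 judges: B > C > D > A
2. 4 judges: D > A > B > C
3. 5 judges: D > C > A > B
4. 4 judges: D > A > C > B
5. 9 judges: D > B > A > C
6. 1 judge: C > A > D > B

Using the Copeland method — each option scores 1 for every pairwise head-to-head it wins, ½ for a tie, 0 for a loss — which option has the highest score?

C: loses to B, D, and A → score 0.
B: beats C; loses to D and A → score 1.
D: beats C, B, and A → score 3.
A: beats C and B; loses to D → score 2.
D has the best pairwise record.

D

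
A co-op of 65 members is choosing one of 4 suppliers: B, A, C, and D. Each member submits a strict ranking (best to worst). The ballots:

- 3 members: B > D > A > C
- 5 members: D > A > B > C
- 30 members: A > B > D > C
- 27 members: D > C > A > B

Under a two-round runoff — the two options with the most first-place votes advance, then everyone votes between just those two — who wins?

D

Round 1 first-place votes: B 3, A 30, C 0, D 32.
D and A advance.
Runoff: D is preferred to A by 35 voters; A by 30.
D wins the runoff.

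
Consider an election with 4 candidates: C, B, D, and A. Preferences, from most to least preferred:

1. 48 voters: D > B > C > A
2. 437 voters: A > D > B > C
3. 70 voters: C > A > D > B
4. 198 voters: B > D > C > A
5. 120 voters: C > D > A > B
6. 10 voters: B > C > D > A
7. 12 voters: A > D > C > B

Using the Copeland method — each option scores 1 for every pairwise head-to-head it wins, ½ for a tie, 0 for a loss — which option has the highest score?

A

C: loses to B, D, and A → score 0.
B: beats C; loses to D and A → score 1.
D: beats C and B; loses to A → score 2.
A: beats C, B, and D → score 3.
A has the best pairwise record.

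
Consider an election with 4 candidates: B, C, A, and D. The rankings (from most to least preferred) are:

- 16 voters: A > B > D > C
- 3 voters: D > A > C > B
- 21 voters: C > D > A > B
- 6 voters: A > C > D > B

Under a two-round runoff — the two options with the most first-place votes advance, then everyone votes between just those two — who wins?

Round 1 first-place votes: B 0, C 21, A 22, D 3.
A and C advance.
Runoff: A is preferred to C by 25 voters; C by 21.
A wins the runoff.

A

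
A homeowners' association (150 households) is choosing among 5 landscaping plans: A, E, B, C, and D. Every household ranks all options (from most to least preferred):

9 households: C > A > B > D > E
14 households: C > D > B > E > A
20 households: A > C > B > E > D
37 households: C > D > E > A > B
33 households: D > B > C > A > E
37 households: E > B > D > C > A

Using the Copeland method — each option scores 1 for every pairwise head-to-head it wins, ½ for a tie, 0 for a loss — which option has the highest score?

A: loses to E, B, C, and D → score 0.
E: beats A; loses to B, C, and D → score 1.
B: beats A and E; loses to C and D → score 2.
C: beats A, E, B, and D → score 4.
D: beats A, E, and B; loses to C → score 3.
C has the best pairwise record.

C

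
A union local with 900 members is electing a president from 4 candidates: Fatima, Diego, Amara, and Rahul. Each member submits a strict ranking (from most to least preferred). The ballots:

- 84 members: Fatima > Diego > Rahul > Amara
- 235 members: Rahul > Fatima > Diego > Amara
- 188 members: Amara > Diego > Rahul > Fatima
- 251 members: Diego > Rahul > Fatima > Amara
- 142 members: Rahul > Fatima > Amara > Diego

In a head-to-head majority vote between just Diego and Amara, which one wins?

Voters preferring Diego to Amara: 570; preferring Amara to Diego: 330.
Diego wins the head-to-head.

Diego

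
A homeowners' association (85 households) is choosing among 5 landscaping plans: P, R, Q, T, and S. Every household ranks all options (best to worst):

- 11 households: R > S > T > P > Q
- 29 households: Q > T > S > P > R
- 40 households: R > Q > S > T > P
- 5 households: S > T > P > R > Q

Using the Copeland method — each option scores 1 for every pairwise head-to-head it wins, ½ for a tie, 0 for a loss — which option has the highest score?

P: loses to R, Q, T, and S → score 0.
R: beats P, Q, T, and S → score 4.
Q: beats P, T, and S; loses to R → score 3.
T: beats P; loses to R, Q, and S → score 1.
S: beats P and T; loses to R and Q → score 2.
R has the best pairwise record.

R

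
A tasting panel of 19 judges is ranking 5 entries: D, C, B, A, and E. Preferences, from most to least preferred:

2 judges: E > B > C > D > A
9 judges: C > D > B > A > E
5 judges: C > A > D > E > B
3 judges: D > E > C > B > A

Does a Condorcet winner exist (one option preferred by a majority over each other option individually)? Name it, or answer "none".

C

C vs D: 16–3 for C.
C vs B: 17–2 for C.
C vs A: 19–0 for C.
C vs E: 14–5 for C.
C beats every other option head-to-head.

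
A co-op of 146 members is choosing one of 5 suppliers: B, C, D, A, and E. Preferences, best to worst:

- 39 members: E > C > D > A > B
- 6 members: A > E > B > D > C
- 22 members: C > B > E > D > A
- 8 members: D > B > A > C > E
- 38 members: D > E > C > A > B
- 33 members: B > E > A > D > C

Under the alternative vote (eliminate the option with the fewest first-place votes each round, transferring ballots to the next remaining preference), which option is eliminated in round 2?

C

Round 1: B 33, C 22, D 46, A 6, E 39. Eliminate A.
Round 2: B 33, C 22, D 46, E 45. Eliminate C.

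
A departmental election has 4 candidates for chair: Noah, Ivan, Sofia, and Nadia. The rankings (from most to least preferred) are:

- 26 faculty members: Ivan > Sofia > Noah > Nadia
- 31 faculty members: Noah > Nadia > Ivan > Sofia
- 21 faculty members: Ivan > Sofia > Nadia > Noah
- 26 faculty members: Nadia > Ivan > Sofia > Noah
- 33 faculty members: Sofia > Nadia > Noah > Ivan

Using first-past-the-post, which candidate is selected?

First-place votes: Noah 31, Ivan 47, Sofia 33, Nadia 26.
Ivan has the most first-place votes.

Ivan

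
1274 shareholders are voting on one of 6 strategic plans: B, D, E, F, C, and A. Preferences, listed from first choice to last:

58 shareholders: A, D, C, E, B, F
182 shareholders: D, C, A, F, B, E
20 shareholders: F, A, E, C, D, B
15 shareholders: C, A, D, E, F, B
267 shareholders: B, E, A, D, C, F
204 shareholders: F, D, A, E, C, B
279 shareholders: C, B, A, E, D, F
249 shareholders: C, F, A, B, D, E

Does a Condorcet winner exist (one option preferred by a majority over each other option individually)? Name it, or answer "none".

Checking pairwise contests:
F beats B 670–604.
B beats D 795–479.
B beats E 977–297.
D beats F 801–473.
D beats C 711–563.
C beats A 725–549.
Every option loses at least one head-to-head, so there is no Condorcet winner.

none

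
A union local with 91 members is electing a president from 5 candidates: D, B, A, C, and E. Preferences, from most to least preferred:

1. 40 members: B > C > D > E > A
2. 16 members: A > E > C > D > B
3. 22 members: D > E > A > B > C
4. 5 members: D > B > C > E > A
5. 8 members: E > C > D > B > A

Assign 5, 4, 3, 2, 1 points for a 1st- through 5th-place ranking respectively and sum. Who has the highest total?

D: 40·3 + 16·2 + 22·5 + 5·5 + 8·3 = 311
B: 40·5 + 16·1 + 22·2 + 5·4 + 8·2 = 296
A: 40·1 + 16·5 + 22·3 + 5·1 + 8·1 = 199
C: 40·4 + 16·3 + 22·1 + 5·3 + 8·4 = 277
E: 40·2 + 16·4 + 22·4 + 5·2 + 8·5 = 282
D has the highest Borda score (311).

D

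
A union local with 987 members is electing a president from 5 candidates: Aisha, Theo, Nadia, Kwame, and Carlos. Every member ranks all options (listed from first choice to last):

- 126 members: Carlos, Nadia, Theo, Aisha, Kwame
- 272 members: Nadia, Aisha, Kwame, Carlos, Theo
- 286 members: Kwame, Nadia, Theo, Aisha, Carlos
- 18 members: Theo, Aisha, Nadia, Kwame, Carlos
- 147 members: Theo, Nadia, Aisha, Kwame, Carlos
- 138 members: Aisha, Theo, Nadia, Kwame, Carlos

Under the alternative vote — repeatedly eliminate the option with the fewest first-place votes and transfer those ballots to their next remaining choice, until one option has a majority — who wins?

Round 1: Aisha 138, Theo 165, Nadia 272, Kwame 286, Carlos 126. Eliminate Carlos.
Round 2: Aisha 138, Theo 165, Nadia 398, Kwame 286. Eliminate Aisha.
Round 3: Theo 303, Nadia 398, Kwame 286. Eliminate Kwame.
Round 4: Theo 303, Nadia 684. Nadia has a majority.

Nadia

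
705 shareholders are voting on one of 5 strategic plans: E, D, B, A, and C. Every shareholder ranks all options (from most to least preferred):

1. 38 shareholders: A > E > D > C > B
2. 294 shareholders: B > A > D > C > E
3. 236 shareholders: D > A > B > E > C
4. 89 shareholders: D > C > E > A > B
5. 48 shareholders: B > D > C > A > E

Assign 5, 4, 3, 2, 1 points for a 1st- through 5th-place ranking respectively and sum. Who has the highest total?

D

E: 38·4 + 294·1 + 236·2 + 89·3 + 48·1 = 1233
D: 38·3 + 294·3 + 236·5 + 89·5 + 48·4 = 2813
B: 38·1 + 294·5 + 236·3 + 89·1 + 48·5 = 2545
A: 38·5 + 294·4 + 236·4 + 89·2 + 48·2 = 2584
C: 38·2 + 294·2 + 236·1 + 89·4 + 48·3 = 1400
D has the highest Borda score (2813).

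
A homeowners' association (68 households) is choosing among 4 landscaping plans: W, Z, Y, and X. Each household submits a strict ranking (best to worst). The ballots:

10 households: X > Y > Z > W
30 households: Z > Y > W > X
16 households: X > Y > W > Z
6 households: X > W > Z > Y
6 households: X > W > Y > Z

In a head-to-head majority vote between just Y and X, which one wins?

Voters preferring Y to X: 30; preferring X to Y: 38.
X wins the head-to-head.

X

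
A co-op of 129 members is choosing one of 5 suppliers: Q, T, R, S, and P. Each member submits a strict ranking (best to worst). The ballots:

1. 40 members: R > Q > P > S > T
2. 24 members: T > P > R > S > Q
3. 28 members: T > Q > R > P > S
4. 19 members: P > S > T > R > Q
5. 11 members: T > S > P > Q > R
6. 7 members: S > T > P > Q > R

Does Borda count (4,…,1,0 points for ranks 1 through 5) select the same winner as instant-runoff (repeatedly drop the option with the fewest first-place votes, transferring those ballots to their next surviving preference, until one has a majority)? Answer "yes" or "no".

yes

Borda — scores: Q 222, T 311, R 283, S 182, P 292. Winner: T.
Instant-runoff — R1 Q 0, T 63, R 40, S 7, P 19 (Q out); R2 T 63, R 40, S 7, P 19 (S out); R3 T 70, R 40, P 19 (T winner). Winner: T.
The two methods agree.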